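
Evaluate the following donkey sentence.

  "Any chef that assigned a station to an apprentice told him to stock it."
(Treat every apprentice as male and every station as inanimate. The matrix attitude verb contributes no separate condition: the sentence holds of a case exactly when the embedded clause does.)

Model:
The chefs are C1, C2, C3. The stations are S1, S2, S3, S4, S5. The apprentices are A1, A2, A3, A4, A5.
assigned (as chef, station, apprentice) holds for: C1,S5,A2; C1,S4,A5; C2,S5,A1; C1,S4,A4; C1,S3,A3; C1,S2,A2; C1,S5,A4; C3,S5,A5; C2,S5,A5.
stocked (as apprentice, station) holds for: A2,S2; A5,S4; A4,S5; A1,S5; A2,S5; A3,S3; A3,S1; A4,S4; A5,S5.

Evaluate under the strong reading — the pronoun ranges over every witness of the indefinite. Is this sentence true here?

True

"him" takes "an apprentice" as antecedent and "it" takes "a station"; both are donkey pronouns co-varying with the restrictor.
Strong reading: for every (c,s,a) with assigned(c,s,a), stocked(a,s).
Restrictor triples: (C1,S2,A2)→stocked(A2,S2) ✓  (C1,S3,A3)→stocked(A3,S3) ✓  (C1,S4,A4)→stocked(A4,S4) ✓  (C1,S4,A5)→stocked(A5,S4) ✓  (C1,S5,A2)→stocked(A2,S5) ✓  (C1,S5,A4)→stocked(A4,S5) ✓  (C2,S5,A1)→stocked(A1,S5) ✓  (C2,S5,A5)→stocked(A5,S5) ✓  (C3,S5,A5)→stocked(A5,S5) ✓
Every restrictor triple satisfies the scope.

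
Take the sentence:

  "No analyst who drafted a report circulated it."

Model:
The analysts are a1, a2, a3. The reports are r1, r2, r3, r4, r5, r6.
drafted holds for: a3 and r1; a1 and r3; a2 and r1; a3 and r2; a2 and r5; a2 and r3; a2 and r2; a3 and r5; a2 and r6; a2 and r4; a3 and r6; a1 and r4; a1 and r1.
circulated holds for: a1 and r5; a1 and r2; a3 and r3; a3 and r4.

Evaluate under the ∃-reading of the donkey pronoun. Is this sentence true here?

"it" takes "a report" as antecedent — a donkey pronoun bound across the clause boundary.
Truth condition: for no (a,r) with drafted(a,r) does circulated(a,r) hold.
Restrictor pairs — does the scope hold? (a1,r1):fails  (a1,r3):fails  (a1,r4):fails  (a2,r1):fails  (a2,r2):fails  (a2,r3):fails  (a2,r4):fails  (a2,r5):fails  (a2,r6):fails  (a3,r1):fails  (a3,r2):fails  (a3,r5):fails  (a3,r6):fails
Scope holds for no restrictor pair, so the sentence is true.

True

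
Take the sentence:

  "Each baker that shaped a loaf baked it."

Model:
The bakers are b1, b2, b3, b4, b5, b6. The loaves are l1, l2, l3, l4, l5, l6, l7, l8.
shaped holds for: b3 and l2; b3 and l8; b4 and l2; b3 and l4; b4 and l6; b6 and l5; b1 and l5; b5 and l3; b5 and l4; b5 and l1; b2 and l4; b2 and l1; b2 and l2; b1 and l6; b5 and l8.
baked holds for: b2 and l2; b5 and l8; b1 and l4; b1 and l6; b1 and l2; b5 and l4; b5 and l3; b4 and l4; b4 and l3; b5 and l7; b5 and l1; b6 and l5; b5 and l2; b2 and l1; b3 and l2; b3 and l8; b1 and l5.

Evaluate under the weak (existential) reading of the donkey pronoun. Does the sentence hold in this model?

"it" takes "a loaf" as antecedent — a donkey pronoun bound across the clause boundary.
Weak reading: every baker b with some shaped-loaf has at least one shaped-loaf l such that baked(b,l).
Per baker: b1:✓  b2:✓  b3:✓  b4:✗  b5:✓  b6:✓
b4 has no witness among its shaped-loaves.

False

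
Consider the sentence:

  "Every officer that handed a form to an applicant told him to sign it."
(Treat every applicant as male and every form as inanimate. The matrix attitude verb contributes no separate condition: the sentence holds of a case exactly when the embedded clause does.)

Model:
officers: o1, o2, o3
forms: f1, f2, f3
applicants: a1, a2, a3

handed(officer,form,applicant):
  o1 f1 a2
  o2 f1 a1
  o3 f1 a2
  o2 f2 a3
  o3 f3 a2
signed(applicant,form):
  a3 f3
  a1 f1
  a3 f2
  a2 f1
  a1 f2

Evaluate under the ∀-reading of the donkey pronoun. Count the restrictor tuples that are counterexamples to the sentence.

"him" takes "an applicant" as antecedent and "it" takes "a form"; both are donkey pronouns co-varying with the restrictor.
Strong reading: for every (o,f,a) with handed(o,f,a), signed(a,f).
Restrictor triples: (o1,f1,a2)→signed(a2,f1) ✓  (o2,f1,a1)→signed(a1,f1) ✓  (o2,f2,a3)→signed(a3,f2) ✓  (o3,f1,a2)→signed(a2,f1) ✓  (o3,f3,a2)→signed(a2,f3) ✗
Counterexamples (restrictor triples failing the scope): 1.

1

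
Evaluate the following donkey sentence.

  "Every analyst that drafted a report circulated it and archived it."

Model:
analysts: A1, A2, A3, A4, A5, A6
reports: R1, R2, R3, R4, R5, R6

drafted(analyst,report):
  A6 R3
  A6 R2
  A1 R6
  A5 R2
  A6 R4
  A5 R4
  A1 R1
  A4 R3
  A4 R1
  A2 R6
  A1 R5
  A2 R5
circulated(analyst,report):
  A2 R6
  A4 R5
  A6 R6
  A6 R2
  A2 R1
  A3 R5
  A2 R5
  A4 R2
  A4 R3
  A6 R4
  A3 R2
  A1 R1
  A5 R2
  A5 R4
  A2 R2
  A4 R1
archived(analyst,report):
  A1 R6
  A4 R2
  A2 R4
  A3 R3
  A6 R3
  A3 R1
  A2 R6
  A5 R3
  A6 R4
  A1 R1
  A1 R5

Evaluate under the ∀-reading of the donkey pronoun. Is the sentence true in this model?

"it" takes "a report" as antecedent — a donkey pronoun bound across the clause boundary.
Strong reading: for every (a,r) with drafted(a,r), circulated(a,r) ∧ archived(a,r).
Restrictor pairs: (A1,R1) ✓  (A1,R5) ✗  (A1,R6) ✗  (A2,R5) ✗  (A2,R6) ✓  (A4,R1) ✗  (A4,R3) ✗  (A5,R2) ✗  (A5,R4) ✗  (A6,R2) ✗  (A6,R3) ✗  (A6,R4) ✓
Counterexample: (A1,R5) is in drafted but fails the scope.

False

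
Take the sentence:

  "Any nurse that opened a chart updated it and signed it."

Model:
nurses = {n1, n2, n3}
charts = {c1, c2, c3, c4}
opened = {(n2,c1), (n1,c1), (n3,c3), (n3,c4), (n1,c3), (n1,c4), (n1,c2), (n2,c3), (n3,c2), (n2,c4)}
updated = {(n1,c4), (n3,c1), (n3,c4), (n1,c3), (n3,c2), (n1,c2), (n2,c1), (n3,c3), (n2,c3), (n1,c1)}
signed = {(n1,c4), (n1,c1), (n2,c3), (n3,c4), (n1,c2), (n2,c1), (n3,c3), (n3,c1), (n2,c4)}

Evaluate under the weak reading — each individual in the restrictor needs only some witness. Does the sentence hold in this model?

True

"it" takes "a chart" as antecedent — a donkey pronoun bound across the clause boundary.
Weak reading: every nurse n with some opened-chart has at least one opened-chart c such that updated(n,c) ∧ signed(n,c).
Per nurse: n1:✓  n2:✓  n3:✓
Every nurse in the restrictor has a witness.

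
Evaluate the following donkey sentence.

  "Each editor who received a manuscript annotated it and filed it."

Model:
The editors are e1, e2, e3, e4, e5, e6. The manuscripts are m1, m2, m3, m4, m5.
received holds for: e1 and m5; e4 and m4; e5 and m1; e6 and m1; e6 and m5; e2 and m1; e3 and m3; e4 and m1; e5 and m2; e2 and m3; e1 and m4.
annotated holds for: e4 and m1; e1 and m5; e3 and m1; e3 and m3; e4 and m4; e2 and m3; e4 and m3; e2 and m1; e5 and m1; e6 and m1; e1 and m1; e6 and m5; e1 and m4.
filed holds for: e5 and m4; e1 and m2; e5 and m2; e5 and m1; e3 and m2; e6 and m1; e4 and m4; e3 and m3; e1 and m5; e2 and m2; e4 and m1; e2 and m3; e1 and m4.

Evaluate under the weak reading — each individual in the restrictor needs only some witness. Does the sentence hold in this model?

"it" takes "a manuscript" as antecedent — a donkey pronoun bound across the clause boundary.
Weak reading: every editor e with some received-manuscript has at least one received-manuscript m such that annotated(e,m) ∧ filed(e,m).
Per editor: e1:✓  e2:✓  e3:✓  e4:✓  e5:✓  e6:✓
Every editor in the restrictor has a witness.

True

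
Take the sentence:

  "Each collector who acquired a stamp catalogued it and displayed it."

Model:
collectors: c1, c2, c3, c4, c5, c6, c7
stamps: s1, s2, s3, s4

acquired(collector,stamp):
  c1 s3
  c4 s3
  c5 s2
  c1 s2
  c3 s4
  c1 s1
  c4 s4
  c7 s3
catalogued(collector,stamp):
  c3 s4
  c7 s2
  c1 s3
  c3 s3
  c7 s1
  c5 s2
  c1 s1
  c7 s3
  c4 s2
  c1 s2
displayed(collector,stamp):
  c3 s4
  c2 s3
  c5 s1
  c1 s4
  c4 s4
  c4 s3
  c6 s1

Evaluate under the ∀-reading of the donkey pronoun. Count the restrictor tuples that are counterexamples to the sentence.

"it" takes "a stamp" as antecedent — a donkey pronoun bound across the clause boundary.
Strong reading: for every (c,s) with acquired(c,s), catalogued(c,s) ∧ displayed(c,s).
Restrictor pairs: (c1,s1) ✗  (c1,s2) ✗  (c1,s3) ✗  (c3,s4) ✓  (c4,s3) ✗  (c4,s4) ✗  (c5,s2) ✗  (c7,s3) ✗
Counterexamples (restrictor pairs failing the scope): 7.

7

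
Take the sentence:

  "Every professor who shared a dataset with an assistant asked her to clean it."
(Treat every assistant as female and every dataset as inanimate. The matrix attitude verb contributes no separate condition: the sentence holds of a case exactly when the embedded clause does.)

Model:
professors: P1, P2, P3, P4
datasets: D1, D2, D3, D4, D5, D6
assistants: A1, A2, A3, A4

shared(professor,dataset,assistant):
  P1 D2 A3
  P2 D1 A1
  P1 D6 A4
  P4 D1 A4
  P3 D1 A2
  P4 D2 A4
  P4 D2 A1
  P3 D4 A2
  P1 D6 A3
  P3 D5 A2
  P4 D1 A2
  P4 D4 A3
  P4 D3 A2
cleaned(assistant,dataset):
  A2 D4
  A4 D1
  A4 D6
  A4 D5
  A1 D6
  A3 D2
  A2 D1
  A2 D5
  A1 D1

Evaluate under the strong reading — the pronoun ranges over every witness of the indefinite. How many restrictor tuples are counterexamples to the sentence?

5

"her" takes "an assistant" as antecedent and "it" takes "a dataset"; both are donkey pronouns co-varying with the restrictor.
Strong reading: for every (p,d,a) with shared(p,d,a), cleaned(a,d).
Restrictor triples: (P1,D2,A3)→cleaned(A3,D2) ✓  (P1,D6,A3)→cleaned(A3,D6) ✗  (P1,D6,A4)→cleaned(A4,D6) ✓  (P2,D1,A1)→cleaned(A1,D1) ✓  (P3,D1,A2)→cleaned(A2,D1) ✓  (P3,D4,A2)→cleaned(A2,D4) ✓  (P3,D5,A2)→cleaned(A2,D5) ✓  (P4,D1,A2)→cleaned(A2,D1) ✓  (P4,D1,A4)→cleaned(A4,D1) ✓  (P4,D2,A1)→cleaned(A1,D2) ✗  (P4,D2,A4)→cleaned(A4,D2) ✗  (P4,D3,A2)→cleaned(A2,D3) ✗  (P4,D4,A3)→cleaned(A3,D4) ✗
Counterexamples (restrictor triples failing the scope): 5.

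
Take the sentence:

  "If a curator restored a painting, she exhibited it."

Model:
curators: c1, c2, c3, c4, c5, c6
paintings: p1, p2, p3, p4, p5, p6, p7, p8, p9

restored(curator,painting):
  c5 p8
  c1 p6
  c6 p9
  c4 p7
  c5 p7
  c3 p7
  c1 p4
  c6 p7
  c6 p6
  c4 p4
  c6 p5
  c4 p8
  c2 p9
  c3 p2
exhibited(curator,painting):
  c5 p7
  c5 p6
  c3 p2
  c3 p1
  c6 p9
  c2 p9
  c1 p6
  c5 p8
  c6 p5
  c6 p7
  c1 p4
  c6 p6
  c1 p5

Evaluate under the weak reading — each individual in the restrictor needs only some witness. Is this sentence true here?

"it" takes "a painting" as antecedent — a donkey pronoun bound across the clause boundary.
Weak reading: every curator c with some restored-painting has at least one restored-painting p such that exhibited(c,p).
Per curator: c1:✓  c2:✓  c3:✓  c4:✗  c5:✓  c6:✓
c4 has no witness among its restored-paintings.

False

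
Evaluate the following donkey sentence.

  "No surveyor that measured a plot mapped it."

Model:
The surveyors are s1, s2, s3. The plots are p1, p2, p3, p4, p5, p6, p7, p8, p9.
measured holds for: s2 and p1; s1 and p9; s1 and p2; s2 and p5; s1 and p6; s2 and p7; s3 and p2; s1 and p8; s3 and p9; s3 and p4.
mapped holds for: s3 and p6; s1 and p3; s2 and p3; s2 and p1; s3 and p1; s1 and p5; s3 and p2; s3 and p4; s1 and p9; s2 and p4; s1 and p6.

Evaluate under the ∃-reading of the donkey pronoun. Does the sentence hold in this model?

False

"it" takes "a plot" as antecedent — a donkey pronoun bound across the clause boundary.
Truth condition: for no (s,p) with measured(s,p) does mapped(s,p) hold.
Restrictor pairs — does the scope hold? (s1,p2):fails  (s1,p6):holds  (s1,p8):fails  (s1,p9):holds  (s2,p1):holds  (s2,p5):fails  (s2,p7):fails  (s3,p2):holds  (s3,p4):holds  (s3,p9):fails
Scope holds for 5 pair(s), so the sentence is false.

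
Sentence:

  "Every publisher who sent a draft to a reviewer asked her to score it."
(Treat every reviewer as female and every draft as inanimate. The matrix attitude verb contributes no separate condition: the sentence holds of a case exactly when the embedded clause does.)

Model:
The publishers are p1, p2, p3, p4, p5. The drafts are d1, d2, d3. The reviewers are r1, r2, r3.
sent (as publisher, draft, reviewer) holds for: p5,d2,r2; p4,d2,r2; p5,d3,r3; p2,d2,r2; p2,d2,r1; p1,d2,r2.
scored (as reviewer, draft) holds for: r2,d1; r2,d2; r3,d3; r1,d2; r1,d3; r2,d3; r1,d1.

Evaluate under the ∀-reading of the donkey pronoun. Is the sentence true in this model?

True

"her" takes "a reviewer" as antecedent and "it" takes "a draft"; both are donkey pronouns co-varying with the restrictor.
Strong reading: for every (p,d,r) with sent(p,d,r), scored(r,d).
Restrictor triples: (p1,d2,r2)→scored(r2,d2) ✓  (p2,d2,r1)→scored(r1,d2) ✓  (p2,d2,r2)→scored(r2,d2) ✓  (p4,d2,r2)→scored(r2,d2) ✓  (p5,d2,r2)→scored(r2,d2) ✓  (p5,d3,r3)→scored(r3,d3) ✓
Every restrictor triple satisfies the scope.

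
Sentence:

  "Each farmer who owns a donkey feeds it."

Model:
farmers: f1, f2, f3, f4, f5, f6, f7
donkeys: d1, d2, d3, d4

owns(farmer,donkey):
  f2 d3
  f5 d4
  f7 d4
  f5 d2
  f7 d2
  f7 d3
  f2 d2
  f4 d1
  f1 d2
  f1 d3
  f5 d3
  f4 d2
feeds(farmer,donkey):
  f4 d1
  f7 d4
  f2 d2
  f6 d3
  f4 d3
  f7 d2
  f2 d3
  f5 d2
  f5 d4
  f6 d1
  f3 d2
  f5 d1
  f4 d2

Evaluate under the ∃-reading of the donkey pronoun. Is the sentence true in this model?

"it" takes "a donkey" as antecedent — a donkey pronoun bound across the clause boundary.
Weak reading: every farmer f with some owns-donkey has at least one owns-donkey d such that feeds(f,d).
Per farmer: f1:✗  f2:✓  f4:✓  f5:✓  f7:✓
f1 has no witness among its owns-donkeys.

False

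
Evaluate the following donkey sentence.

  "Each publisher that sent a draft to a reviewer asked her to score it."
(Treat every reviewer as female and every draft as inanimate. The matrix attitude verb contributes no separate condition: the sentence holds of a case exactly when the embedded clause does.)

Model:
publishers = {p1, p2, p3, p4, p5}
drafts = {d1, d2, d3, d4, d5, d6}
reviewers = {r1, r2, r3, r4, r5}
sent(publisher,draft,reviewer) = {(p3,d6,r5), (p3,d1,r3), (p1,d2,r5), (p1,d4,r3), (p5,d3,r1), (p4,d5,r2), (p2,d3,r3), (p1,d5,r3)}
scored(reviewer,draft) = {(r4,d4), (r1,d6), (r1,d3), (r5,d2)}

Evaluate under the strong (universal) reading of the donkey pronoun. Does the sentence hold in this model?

"her" takes "a reviewer" as antecedent and "it" takes "a draft"; both are donkey pronouns co-varying with the restrictor.
Strong reading: for every (p,d,r) with sent(p,d,r), scored(r,d).
Restrictor triples: (p1,d2,r5)→scored(r5,d2) ✓  (p1,d4,r3)→scored(r3,d4) ✗  (p1,d5,r3)→scored(r3,d5) ✗  (p2,d3,r3)→scored(r3,d3) ✗  (p3,d1,r3)→scored(r3,d1) ✗  (p3,d6,r5)→scored(r5,d6) ✗  (p4,d5,r2)→scored(r2,d5) ✗  (p5,d3,r1)→scored(r1,d3) ✓
Counterexample: (p1,d4,r3) — scored(r3,d4) does not hold.

False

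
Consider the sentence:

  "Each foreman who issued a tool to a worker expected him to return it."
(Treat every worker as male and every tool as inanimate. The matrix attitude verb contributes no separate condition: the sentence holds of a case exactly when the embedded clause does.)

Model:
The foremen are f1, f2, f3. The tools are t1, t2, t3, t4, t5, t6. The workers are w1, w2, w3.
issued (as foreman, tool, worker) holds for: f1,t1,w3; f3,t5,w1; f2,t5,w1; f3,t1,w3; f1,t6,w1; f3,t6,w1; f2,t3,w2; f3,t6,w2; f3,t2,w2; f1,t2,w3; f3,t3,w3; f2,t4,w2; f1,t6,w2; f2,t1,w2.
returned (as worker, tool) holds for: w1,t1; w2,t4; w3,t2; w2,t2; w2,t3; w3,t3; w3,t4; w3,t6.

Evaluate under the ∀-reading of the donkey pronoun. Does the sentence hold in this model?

"him" takes "a worker" as antecedent and "it" takes "a tool"; both are donkey pronouns co-varying with the restrictor.
Strong reading: for every (f,t,w) with issued(f,t,w), returned(w,t).
Restrictor triples: (f1,t1,w3)→returned(w3,t1) ✗  (f1,t2,w3)→returned(w3,t2) ✓  (f1,t6,w1)→returned(w1,t6) ✗  (f1,t6,w2)→returned(w2,t6) ✗  (f2,t1,w2)→returned(w2,t1) ✗  (f2,t3,w2)→returned(w2,t3) ✓  (f2,t4,w2)→returned(w2,t4) ✓  (f2,t5,w1)→returned(w1,t5) ✗  (f3,t1,w3)→returned(w3,t1) ✗  (f3,t2,w2)→returned(w2,t2) ✓  (f3,t3,w3)→returned(w3,t3) ✓  (f3,t5,w1)→returned(w1,t5) ✗  (f3,t6,w1)→returned(w1,t6) ✗  (f3,t6,w2)→returned(w2,t6) ✗
Counterexample: (f1,t1,w3) — returned(w3,t1) does not hold.

False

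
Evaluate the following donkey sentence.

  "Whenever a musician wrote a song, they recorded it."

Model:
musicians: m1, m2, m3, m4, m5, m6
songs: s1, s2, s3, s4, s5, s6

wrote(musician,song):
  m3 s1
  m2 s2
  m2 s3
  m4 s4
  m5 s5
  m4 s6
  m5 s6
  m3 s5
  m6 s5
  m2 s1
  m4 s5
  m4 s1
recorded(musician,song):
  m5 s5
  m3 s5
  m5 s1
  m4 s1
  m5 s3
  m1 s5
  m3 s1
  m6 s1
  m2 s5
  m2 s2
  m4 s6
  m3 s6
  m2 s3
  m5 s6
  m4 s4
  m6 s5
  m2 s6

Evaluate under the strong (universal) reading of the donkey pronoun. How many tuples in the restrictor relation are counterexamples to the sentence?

2

"it" takes "a song" as antecedent — a donkey pronoun bound across the clause boundary.
Strong reading: for every (m,s) with wrote(m,s), recorded(m,s).
Restrictor pairs: (m2,s1) ✗  (m2,s2) ✓  (m2,s3) ✓  (m3,s1) ✓  (m3,s5) ✓  (m4,s1) ✓  (m4,s4) ✓  (m4,s5) ✗  (m4,s6) ✓  (m5,s5) ✓  (m5,s6) ✓  (m6,s5) ✓
Counterexamples (restrictor pairs failing the scope): 2.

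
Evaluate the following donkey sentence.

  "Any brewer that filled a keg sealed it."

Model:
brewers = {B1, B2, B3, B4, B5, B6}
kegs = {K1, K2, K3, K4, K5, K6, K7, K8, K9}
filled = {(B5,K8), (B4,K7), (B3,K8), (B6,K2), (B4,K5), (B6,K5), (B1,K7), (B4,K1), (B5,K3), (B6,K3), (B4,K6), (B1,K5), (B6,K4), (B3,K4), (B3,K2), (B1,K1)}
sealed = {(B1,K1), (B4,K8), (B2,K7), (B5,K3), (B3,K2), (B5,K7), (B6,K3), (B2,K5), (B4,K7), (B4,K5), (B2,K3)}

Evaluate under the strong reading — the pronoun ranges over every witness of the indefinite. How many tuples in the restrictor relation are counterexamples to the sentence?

"it" takes "a keg" as antecedent — a donkey pronoun bound across the clause boundary.
Strong reading: for every (b,k) with filled(b,k), sealed(b,k).
Restrictor pairs: (B1,K1) ✓  (B1,K5) ✗  (B1,K7) ✗  (B3,K2) ✓  (B3,K4) ✗  (B3,K8) ✗  (B4,K1) ✗  (B4,K5) ✓  (B4,K6) ✗  (B4,K7) ✓  (B5,K3) ✓  (B5,K8) ✗  (B6,K2) ✗  (B6,K3) ✓  (B6,K4) ✗  (B6,K5) ✗
Counterexamples (restrictor pairs failing the scope): 10.

10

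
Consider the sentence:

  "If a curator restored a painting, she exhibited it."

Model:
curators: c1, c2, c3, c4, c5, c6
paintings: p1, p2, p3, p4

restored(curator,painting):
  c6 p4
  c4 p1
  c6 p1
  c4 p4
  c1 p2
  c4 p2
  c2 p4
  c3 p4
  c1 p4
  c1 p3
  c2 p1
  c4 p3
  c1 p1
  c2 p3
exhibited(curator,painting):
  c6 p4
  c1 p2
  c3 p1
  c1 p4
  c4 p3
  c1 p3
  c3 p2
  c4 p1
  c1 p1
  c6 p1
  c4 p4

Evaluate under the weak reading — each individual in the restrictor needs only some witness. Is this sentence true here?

"it" takes "a painting" as antecedent — a donkey pronoun bound across the clause boundary.
Weak reading: every curator c with some restored-painting has at least one restored-painting p such that exhibited(c,p).
Per curator: c1:✓  c2:✗  c3:✗  c4:✓  c6:✓
c2 has no witness among its restored-paintings.

False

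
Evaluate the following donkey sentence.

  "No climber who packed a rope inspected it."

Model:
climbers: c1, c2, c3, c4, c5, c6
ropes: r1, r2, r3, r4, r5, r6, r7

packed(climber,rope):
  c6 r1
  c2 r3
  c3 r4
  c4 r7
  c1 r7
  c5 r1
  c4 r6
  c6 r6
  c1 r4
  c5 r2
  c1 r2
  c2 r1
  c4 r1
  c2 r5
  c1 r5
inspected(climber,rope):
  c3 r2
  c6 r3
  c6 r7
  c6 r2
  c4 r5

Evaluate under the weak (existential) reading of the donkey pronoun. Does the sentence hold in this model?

"it" takes "a rope" as antecedent — a donkey pronoun bound across the clause boundary.
Truth condition: for no (c,r) with packed(c,r) does inspected(c,r) hold.
Restrictor pairs — does the scope hold? (c1,r2):fails  (c1,r4):fails  (c1,r5):fails  (c1,r7):fails  (c2,r1):fails  (c2,r3):fails  (c2,r5):fails  (c3,r4):fails  (c4,r1):fails  (c4,r6):fails  (c4,r7):fails  (c5,r1):fails  (c5,r2):fails  (c6,r1):fails  (c6,r6):fails
Scope holds for no restrictor pair, so the sentence is true.

True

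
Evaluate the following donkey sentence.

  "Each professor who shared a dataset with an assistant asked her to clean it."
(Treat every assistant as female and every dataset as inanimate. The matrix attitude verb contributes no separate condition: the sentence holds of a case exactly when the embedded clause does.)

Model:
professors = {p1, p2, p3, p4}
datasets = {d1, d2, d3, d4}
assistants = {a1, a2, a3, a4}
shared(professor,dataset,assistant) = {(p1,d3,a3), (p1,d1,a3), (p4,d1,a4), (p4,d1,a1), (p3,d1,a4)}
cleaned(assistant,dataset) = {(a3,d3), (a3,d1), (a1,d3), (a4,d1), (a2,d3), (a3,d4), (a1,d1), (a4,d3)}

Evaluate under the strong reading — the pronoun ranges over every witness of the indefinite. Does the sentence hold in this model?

True

"her" takes "an assistant" as antecedent and "it" takes "a dataset"; both are donkey pronouns co-varying with the restrictor.
Strong reading: for every (p,d,a) with shared(p,d,a), cleaned(a,d).
Restrictor triples: (p1,d1,a3)→cleaned(a3,d1) ✓  (p1,d3,a3)→cleaned(a3,d3) ✓  (p3,d1,a4)→cleaned(a4,d1) ✓  (p4,d1,a1)→cleaned(a1,d1) ✓  (p4,d1,a4)→cleaned(a4,d1) ✓
Every restrictor triple satisfies the scope.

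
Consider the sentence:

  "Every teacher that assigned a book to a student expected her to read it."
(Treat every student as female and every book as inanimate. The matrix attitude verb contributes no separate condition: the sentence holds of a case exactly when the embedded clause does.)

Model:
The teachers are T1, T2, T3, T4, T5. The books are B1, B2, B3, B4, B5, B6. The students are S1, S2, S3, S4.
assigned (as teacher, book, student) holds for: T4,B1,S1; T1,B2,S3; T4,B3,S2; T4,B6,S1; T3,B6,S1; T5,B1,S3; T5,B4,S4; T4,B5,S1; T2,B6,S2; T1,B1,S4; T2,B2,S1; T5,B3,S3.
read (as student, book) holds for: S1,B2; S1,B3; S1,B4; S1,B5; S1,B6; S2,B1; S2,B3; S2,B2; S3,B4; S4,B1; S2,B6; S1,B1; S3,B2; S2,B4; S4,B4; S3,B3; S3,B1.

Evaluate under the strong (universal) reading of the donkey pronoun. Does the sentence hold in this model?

"her" takes "a student" as antecedent and "it" takes "a book"; both are donkey pronouns co-varying with the restrictor.
Strong reading: for every (t,b,s) with assigned(t,b,s), read(s,b).
Restrictor triples: (T1,B1,S4)→read(S4,B1) ✓  (T1,B2,S3)→read(S3,B2) ✓  (T2,B2,S1)→read(S1,B2) ✓  (T2,B6,S2)→read(S2,B6) ✓  (T3,B6,S1)→read(S1,B6) ✓  (T4,B1,S1)→read(S1,B1) ✓  (T4,B3,S2)→read(S2,B3) ✓  (T4,B5,S1)→read(S1,B5) ✓  (T4,B6,S1)→read(S1,B6) ✓  (T5,B1,S3)→read(S3,B1) ✓  (T5,B3,S3)→read(S3,B3) ✓  (T5,B4,S4)→read(S4,B4) ✓
Every restrictor triple satisfies the scope.

True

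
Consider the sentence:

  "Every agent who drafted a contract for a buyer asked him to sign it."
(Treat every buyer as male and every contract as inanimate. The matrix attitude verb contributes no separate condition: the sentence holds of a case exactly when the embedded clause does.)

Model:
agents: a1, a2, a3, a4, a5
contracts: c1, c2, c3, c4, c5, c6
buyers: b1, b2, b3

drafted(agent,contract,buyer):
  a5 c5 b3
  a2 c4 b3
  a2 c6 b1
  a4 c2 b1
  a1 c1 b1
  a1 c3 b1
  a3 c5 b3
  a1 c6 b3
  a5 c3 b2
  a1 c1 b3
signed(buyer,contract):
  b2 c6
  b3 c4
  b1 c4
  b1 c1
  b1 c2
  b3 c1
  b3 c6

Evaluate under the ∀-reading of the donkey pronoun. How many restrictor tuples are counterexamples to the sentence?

"him" takes "a buyer" as antecedent and "it" takes "a contract"; both are donkey pronouns co-varying with the restrictor.
Strong reading: for every (a,c,b) with drafted(a,c,b), signed(b,c).
Restrictor triples: (a1,c1,b1)→signed(b1,c1) ✓  (a1,c1,b3)→signed(b3,c1) ✓  (a1,c3,b1)→signed(b1,c3) ✗  (a1,c6,b3)→signed(b3,c6) ✓  (a2,c4,b3)→signed(b3,c4) ✓  (a2,c6,b1)→signed(b1,c6) ✗  (a3,c5,b3)→signed(b3,c5) ✗  (a4,c2,b1)→signed(b1,c2) ✓  (a5,c3,b2)→signed(b2,c3) ✗  (a5,c5,b3)→signed(b3,c5) ✗
Counterexamples (restrictor triples failing the scope): 5.

5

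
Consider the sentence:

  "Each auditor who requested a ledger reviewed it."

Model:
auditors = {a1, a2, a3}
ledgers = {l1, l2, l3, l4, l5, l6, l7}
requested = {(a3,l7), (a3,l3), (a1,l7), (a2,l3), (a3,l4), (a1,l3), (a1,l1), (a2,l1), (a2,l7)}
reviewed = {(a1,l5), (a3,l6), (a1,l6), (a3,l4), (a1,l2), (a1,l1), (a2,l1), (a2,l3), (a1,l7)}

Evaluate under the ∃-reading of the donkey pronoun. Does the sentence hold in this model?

"it" takes "a ledger" as antecedent — a donkey pronoun bound across the clause boundary.
Weak reading: every auditor a with some requested-ledger has at least one requested-ledger l such that reviewed(a,l).
Per auditor: a1:✓  a2:✓  a3:✓
Every auditor in the restrictor has a witness.

True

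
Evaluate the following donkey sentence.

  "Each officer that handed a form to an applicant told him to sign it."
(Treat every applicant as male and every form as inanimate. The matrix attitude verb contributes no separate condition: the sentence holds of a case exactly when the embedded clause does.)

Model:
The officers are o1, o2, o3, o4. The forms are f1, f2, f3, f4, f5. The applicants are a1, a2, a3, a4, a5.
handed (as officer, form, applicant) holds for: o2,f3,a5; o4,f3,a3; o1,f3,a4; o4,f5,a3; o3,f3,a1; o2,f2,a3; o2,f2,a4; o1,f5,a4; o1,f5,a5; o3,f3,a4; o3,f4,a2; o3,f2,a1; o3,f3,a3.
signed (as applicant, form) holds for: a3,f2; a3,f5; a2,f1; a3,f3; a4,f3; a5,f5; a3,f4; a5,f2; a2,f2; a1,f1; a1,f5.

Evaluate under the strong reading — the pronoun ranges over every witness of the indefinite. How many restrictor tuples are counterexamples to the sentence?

6

"him" takes "an applicant" as antecedent and "it" takes "a form"; both are donkey pronouns co-varying with the restrictor.
Strong reading: for every (o,f,a) with handed(o,f,a), signed(a,f).
Restrictor triples: (o1,f3,a4)→signed(a4,f3) ✓  (o1,f5,a4)→signed(a4,f5) ✗  (o1,f5,a5)→signed(a5,f5) ✓  (o2,f2,a3)→signed(a3,f2) ✓  (o2,f2,a4)→signed(a4,f2) ✗  (o2,f3,a5)→signed(a5,f3) ✗  (o3,f2,a1)→signed(a1,f2) ✗  (o3,f3,a1)→signed(a1,f3) ✗  (o3,f3,a3)→signed(a3,f3) ✓  (o3,f3,a4)→signed(a4,f3) ✓  (o3,f4,a2)→signed(a2,f4) ✗  (o4,f3,a3)→signed(a3,f3) ✓  (o4,f5,a3)→signed(a3,f5) ✓
Counterexamples (restrictor triples failing the scope): 6.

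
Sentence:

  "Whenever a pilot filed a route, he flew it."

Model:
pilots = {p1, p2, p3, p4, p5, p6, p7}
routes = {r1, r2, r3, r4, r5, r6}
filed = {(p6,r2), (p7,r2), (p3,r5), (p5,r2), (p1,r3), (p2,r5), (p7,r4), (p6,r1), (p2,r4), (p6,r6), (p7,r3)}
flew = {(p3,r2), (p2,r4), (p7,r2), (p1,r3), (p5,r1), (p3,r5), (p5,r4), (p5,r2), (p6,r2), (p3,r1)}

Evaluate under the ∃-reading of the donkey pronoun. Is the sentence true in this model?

True

"it" takes "a route" as antecedent — a donkey pronoun bound across the clause boundary.
Weak reading: every pilot p with some filed-route has at least one filed-route r such that flew(p,r).
Per pilot: p1:✓  p2:✓  p3:✓  p5:✓  p6:✓  p7:✓
Every pilot in the restrictor has a witness.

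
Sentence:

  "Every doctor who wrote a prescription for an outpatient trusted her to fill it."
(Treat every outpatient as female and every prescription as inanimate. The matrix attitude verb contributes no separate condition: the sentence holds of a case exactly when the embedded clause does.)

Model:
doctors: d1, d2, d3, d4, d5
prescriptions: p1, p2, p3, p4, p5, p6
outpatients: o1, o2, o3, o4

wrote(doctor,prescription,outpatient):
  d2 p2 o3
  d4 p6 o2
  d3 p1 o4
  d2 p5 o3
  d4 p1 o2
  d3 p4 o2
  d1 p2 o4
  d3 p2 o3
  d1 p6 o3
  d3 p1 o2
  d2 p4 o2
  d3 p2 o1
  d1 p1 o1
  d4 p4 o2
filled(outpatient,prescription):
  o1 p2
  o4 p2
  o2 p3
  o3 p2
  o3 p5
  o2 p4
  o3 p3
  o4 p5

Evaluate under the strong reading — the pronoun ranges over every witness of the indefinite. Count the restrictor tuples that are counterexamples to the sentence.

"her" takes "an outpatient" as antecedent and "it" takes "a prescription"; both are donkey pronouns co-varying with the restrictor.
Strong reading: for every (d,p,o) with wrote(d,p,o), filled(o,p).
Restrictor triples: (d1,p1,o1)→filled(o1,p1) ✗  (d1,p2,o4)→filled(o4,p2) ✓  (d1,p6,o3)→filled(o3,p6) ✗  (d2,p2,o3)→filled(o3,p2) ✓  (d2,p4,o2)→filled(o2,p4) ✓  (d2,p5,o3)→filled(o3,p5) ✓  (d3,p1,o2)→filled(o2,p1) ✗  (d3,p1,o4)→filled(o4,p1) ✗  (d3,p2,o1)→filled(o1,p2) ✓  (d3,p2,o3)→filled(o3,p2) ✓  (d3,p4,o2)→filled(o2,p4) ✓  (d4,p1,o2)→filled(o2,p1) ✗  (d4,p4,o2)→filled(o2,p4) ✓  (d4,p6,o2)→filled(o2,p6) ✗
Counterexamples (restrictor triples failing the scope): 6.

6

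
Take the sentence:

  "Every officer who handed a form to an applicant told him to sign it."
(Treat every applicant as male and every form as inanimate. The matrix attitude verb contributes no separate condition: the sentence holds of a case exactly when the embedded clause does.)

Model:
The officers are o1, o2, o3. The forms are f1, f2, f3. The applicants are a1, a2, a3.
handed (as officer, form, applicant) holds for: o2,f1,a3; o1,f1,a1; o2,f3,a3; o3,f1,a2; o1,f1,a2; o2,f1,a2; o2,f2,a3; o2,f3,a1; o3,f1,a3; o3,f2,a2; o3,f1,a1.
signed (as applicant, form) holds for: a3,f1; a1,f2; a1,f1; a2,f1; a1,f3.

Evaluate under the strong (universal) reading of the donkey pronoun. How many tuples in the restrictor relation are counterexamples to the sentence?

"him" takes "an applicant" as antecedent and "it" takes "a form"; both are donkey pronouns co-varying with the restrictor.
Strong reading: for every (o,f,a) with handed(o,f,a), signed(a,f).
Restrictor triples: (o1,f1,a1)→signed(a1,f1) ✓  (o1,f1,a2)→signed(a2,f1) ✓  (o2,f1,a2)→signed(a2,f1) ✓  (o2,f1,a3)→signed(a3,f1) ✓  (o2,f2,a3)→signed(a3,f2) ✗  (o2,f3,a1)→signed(a1,f3) ✓  (o2,f3,a3)→signed(a3,f3) ✗  (o3,f1,a1)→signed(a1,f1) ✓  (o3,f1,a2)→signed(a2,f1) ✓  (o3,f1,a3)→signed(a3,f1) ✓  (o3,f2,a2)→signed(a2,f2) ✗
Counterexamples (restrictor triples failing the scope): 3.

3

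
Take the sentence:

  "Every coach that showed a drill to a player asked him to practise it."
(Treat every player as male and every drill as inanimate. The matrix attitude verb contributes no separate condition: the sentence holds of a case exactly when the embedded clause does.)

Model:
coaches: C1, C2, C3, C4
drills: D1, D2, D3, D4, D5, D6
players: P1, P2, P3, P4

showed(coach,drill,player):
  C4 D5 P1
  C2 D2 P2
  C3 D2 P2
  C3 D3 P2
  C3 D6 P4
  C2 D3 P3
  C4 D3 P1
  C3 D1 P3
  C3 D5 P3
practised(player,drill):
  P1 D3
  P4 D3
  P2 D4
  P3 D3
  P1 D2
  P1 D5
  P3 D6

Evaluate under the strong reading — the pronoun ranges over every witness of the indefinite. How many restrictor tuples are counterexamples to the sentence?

6

"him" takes "a player" as antecedent and "it" takes "a drill"; both are donkey pronouns co-varying with the restrictor.
Strong reading: for every (c,d,p) with showed(c,d,p), practised(p,d).
Restrictor triples: (C2,D2,P2)→practised(P2,D2) ✗  (C2,D3,P3)→practised(P3,D3) ✓  (C3,D1,P3)→practised(P3,D1) ✗  (C3,D2,P2)→practised(P2,D2) ✗  (C3,D3,P2)→practised(P2,D3) ✗  (C3,D5,P3)→practised(P3,D5) ✗  (C3,D6,P4)→practised(P4,D6) ✗  (C4,D3,P1)→practised(P1,D3) ✓  (C4,D5,P1)→practised(P1,D5) ✓
Counterexamples (restrictor triples failing the scope): 6.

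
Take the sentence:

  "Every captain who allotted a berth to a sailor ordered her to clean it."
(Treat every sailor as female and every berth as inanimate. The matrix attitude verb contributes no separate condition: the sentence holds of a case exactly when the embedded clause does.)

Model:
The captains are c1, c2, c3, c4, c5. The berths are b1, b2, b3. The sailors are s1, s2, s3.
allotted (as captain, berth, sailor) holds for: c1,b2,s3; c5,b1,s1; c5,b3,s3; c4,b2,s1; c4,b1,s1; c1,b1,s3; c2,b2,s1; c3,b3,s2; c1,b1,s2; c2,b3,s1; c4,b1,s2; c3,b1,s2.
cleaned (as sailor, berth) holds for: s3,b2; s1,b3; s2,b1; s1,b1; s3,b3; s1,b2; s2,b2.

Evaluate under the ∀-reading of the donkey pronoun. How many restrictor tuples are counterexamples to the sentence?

2

"her" takes "a sailor" as antecedent and "it" takes "a berth"; both are donkey pronouns co-varying with the restrictor.
Strong reading: for every (c,b,s) with allotted(c,b,s), cleaned(s,b).
Restrictor triples: (c1,b1,s2)→cleaned(s2,b1) ✓  (c1,b1,s3)→cleaned(s3,b1) ✗  (c1,b2,s3)→cleaned(s3,b2) ✓  (c2,b2,s1)→cleaned(s1,b2) ✓  (c2,b3,s1)→cleaned(s1,b3) ✓  (c3,b1,s2)→cleaned(s2,b1) ✓  (c3,b3,s2)→cleaned(s2,b3) ✗  (c4,b1,s1)→cleaned(s1,b1) ✓  (c4,b1,s2)→cleaned(s2,b1) ✓  (c4,b2,s1)→cleaned(s1,b2) ✓  (c5,b1,s1)→cleaned(s1,b1) ✓  (c5,b3,s3)→cleaned(s3,b3) ✓
Counterexamples (restrictor triples failing the scope): 2.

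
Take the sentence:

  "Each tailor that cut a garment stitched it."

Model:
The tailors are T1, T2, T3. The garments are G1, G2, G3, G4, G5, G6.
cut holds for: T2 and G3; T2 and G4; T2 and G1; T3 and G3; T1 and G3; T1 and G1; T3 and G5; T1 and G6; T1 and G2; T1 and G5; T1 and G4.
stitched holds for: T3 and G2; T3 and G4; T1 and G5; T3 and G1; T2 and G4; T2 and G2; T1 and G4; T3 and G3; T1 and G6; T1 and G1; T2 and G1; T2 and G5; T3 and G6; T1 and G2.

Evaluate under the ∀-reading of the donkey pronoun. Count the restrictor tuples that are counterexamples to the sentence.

3

"it" takes "a garment" as antecedent — a donkey pronoun bound across the clause boundary.
Strong reading: for every (t,g) with cut(t,g), stitched(t,g).
Restrictor pairs: (T1,G1) ✓  (T1,G2) ✓  (T1,G3) ✗  (T1,G4) ✓  (T1,G5) ✓  (T1,G6) ✓  (T2,G1) ✓  (T2,G3) ✗  (T2,G4) ✓  (T3,G3) ✓  (T3,G5) ✗
Counterexamples (restrictor pairs failing the scope): 3.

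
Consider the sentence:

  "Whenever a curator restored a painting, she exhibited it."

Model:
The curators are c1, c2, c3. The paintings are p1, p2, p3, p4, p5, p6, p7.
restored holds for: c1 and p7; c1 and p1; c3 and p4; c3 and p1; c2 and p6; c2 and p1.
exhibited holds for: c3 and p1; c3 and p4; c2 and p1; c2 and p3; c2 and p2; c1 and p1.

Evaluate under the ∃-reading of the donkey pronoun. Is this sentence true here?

"it" takes "a painting" as antecedent — a donkey pronoun bound across the clause boundary.
Weak reading: every curator c with some restored-painting has at least one restored-painting p such that exhibited(c,p).
Per curator: c1:✓  c2:✓  c3:✓
Every curator in the restrictor has a witness.

True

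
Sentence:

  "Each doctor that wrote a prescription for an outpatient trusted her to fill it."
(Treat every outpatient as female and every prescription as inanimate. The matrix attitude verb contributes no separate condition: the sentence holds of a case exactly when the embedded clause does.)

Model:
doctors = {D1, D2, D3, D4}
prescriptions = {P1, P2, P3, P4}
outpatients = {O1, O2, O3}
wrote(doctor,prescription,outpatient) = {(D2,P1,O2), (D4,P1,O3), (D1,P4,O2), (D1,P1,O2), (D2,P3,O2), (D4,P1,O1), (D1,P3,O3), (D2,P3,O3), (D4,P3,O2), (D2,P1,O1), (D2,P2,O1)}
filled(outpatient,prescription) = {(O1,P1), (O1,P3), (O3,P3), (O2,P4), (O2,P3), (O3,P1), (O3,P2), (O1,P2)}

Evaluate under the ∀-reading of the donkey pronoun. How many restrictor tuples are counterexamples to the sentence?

"her" takes "an outpatient" as antecedent and "it" takes "a prescription"; both are donkey pronouns co-varying with the restrictor.
Strong reading: for every (d,p,o) with wrote(d,p,o), filled(o,p).
Restrictor triples: (D1,P1,O2)→filled(O2,P1) ✗  (D1,P3,O3)→filled(O3,P3) ✓  (D1,P4,O2)→filled(O2,P4) ✓  (D2,P1,O1)→filled(O1,P1) ✓  (D2,P1,O2)→filled(O2,P1) ✗  (D2,P2,O1)→filled(O1,P2) ✓  (D2,P3,O2)→filled(O2,P3) ✓  (D2,P3,O3)→filled(O3,P3) ✓  (D4,P1,O1)→filled(O1,P1) ✓  (D4,P1,O3)→filled(O3,P1) ✓  (D4,P3,O2)→filled(O2,P3) ✓
Counterexamples (restrictor triples failing the scope): 2.

2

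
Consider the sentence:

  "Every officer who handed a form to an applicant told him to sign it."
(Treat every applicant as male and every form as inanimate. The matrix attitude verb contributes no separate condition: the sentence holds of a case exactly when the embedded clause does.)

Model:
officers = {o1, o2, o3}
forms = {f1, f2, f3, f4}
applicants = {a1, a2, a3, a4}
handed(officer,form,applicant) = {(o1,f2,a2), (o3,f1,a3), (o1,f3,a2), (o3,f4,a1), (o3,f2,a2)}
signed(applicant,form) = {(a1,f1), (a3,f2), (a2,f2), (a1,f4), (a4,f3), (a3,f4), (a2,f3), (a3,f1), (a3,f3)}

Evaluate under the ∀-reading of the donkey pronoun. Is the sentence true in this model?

"him" takes "an applicant" as antecedent and "it" takes "a form"; both are donkey pronouns co-varying with the restrictor.
Strong reading: for every (o,f,a) with handed(o,f,a), signed(a,f).
Restrictor triples: (o1,f2,a2)→signed(a2,f2) ✓  (o1,f3,a2)→signed(a2,f3) ✓  (o3,f1,a3)→signed(a3,f1) ✓  (o3,f2,a2)→signed(a2,f2) ✓  (o3,f4,a1)→signed(a1,f4) ✓
Every restrictor triple satisfies the scope.

True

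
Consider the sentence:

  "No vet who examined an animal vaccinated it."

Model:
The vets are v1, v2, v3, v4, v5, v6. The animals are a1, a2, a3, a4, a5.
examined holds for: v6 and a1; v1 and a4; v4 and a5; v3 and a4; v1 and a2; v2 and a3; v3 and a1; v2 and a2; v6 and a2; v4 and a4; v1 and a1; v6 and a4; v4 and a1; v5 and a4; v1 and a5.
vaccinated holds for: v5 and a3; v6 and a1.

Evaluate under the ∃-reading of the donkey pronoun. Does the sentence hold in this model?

"it" takes "an animal" as antecedent — a donkey pronoun bound across the clause boundary.
Truth condition: for no (v,a) with examined(v,a) does vaccinated(v,a) hold.
Restrictor pairs — does the scope hold? (v1,a1):fails  (v1,a2):fails  (v1,a4):fails  (v1,a5):fails  (v2,a2):fails  (v2,a3):fails  (v3,a1):fails  (v3,a4):fails  (v4,a1):fails  (v4,a4):fails  (v4,a5):fails  (v5,a4):fails  (v6,a1):holds  (v6,a2):fails  (v6,a4):fails
Scope holds for 1 pair(s), so the sentence is false.

False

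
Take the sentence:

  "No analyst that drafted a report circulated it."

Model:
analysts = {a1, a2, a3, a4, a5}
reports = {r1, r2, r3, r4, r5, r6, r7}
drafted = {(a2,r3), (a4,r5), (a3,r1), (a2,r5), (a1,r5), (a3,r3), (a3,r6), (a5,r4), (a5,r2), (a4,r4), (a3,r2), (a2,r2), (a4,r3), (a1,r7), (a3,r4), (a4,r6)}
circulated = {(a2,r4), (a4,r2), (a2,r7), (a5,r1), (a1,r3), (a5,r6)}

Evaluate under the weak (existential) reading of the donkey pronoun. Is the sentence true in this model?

"it" takes "a report" as antecedent — a donkey pronoun bound across the clause boundary.
Truth condition: for no (a,r) with drafted(a,r) does circulated(a,r) hold.
Restrictor pairs — does the scope hold? (a1,r5):fails  (a1,r7):fails  (a2,r2):fails  (a2,r3):fails  (a2,r5):fails  (a3,r1):fails  (a3,r2):fails  (a3,r3):fails  (a3,r4):fails  (a3,r6):fails  (a4,r3):fails  (a4,r4):fails  (a4,r5):fails  (a4,r6):fails  (a5,r2):fails  (a5,r4):fails
Scope holds for no restrictor pair, so the sentence is true.

True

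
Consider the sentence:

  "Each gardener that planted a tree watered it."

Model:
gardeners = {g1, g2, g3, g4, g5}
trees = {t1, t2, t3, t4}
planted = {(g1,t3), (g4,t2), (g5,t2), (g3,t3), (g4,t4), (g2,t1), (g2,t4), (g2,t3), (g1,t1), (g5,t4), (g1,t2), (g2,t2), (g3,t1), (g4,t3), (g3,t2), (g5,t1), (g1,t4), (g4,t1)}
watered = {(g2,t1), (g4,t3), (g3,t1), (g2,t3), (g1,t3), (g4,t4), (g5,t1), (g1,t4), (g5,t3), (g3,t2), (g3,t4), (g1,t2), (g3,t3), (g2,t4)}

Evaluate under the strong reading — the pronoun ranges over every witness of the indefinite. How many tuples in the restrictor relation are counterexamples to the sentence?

6

"it" takes "a tree" as antecedent — a donkey pronoun bound across the clause boundary.
Strong reading: for every (g,t) with planted(g,t), watered(g,t).
Restrictor pairs: (g1,t1) ✗  (g1,t2) ✓  (g1,t3) ✓  (g1,t4) ✓  (g2,t1) ✓  (g2,t2) ✗  (g2,t3) ✓  (g2,t4) ✓  (g3,t1) ✓  (g3,t2) ✓  (g3,t3) ✓  (g4,t1) ✗  (g4,t2) ✗  (g4,t3) ✓  (g4,t4) ✓  (g5,t1) ✓  (g5,t2) ✗  (g5,t4) ✗
Counterexamples (restrictor pairs failing the scope): 6.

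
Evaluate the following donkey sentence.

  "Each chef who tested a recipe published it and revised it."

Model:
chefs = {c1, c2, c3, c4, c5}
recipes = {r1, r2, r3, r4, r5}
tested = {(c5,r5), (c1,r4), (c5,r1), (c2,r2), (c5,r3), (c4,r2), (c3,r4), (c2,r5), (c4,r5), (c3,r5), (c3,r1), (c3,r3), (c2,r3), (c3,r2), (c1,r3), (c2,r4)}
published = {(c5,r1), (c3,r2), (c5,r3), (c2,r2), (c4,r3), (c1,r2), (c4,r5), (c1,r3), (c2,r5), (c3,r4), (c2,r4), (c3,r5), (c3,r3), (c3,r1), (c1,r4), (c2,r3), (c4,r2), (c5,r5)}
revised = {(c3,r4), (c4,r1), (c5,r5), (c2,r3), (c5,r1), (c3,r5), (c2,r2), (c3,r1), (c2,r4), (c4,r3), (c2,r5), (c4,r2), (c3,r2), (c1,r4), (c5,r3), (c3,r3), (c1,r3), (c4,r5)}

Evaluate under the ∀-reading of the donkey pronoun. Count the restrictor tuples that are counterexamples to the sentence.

"it" takes "a recipe" as antecedent — a donkey pronoun bound across the clause boundary.
Strong reading: for every (c,r) with tested(c,r), published(c,r) ∧ revised(c,r).
Restrictor pairs: (c1,r3) ✓  (c1,r4) ✓  (c2,r2) ✓  (c2,r3) ✓  (c2,r4) ✓  (c2,r5) ✓  (c3,r1) ✓  (c3,r2) ✓  (c3,r3) ✓  (c3,r4) ✓  (c3,r5) ✓  (c4,r2) ✓  (c4,r5) ✓  (c5,r1) ✓  (c5,r3) ✓  (c5,r5) ✓
Counterexamples (restrictor pairs failing the scope): 0.

0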